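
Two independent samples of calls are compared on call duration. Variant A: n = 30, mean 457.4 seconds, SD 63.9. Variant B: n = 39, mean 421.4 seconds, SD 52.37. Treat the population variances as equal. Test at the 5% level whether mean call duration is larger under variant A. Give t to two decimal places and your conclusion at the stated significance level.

Let group 1 = variant A, group 2 = variant B. H0: μ_1 = μ_2; H1: μ_1 > μ_2 (two-sample pooled-variance t-test, right-tailed).
s_p² = [(30−1)·63.9² + (39−1)·52.37²]/(30+39−2) = 3322.87
t = (457.4 − 421.4)/√[3322.87·(1/30 + 1/39)] = 2.57
df = n₁ + n₂ − 2 = 67
p-value = P(T ≥ 2.57) ≈ 0.006
Since p ≈ 0.006 < α = 0.05, reject H0; the data support H1.

t = 2.57; reject H0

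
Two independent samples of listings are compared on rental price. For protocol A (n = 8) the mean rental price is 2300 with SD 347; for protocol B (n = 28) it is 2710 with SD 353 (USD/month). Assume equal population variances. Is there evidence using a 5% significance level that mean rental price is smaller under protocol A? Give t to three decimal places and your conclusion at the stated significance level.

Let group 1 = protocol A, group 2 = protocol B. H0: μ_1 = μ_2; H1: μ_1 < μ_2 (two-sample pooled-variance t-test, left-tailed).
s_p² = [(8−1)·347² + (28−1)·353²]/(8+28−2) = 123744
t = (2300 − 2710)/√[123744·(1/8 + 1/28)] = -2.907
df = n₁ + n₂ − 2 = 34
p-value = P(T ≤ -2.907) ≈ 0.003
Since p ≈ 0.003 < α = 0.05, reject H0; the data support H1.

t = -2.907; reject H0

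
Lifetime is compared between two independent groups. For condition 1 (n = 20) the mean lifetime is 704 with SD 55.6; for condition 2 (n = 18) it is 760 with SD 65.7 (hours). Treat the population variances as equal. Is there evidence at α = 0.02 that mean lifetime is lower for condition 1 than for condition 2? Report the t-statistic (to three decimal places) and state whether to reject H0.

t = -2.845; reject H0

Let group 1 = condition 1, group 2 = condition 2. H0: μ_1 = μ_2; H1: μ_1 < μ_2 (two-sample pooled-variance t-test, left-tailed).
s_p² = [(20−1)·55.6² + (18−1)·65.7²]/(20+18−2) = 3669.89
t = (704 − 760)/√[3669.89·(1/20 + 1/18)] = -2.845
df = n₁ + n₂ − 2 = 36
p-value = P(T ≤ -2.845) ≈ 0.0036
Since p ≈ 0.0036 < α = 0.02, reject H0; the evidence is statistically significant.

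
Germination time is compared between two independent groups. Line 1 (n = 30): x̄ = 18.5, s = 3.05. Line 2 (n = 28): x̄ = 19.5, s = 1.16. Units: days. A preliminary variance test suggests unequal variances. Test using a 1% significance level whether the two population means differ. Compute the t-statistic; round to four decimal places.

-1.6710

Let group 1 = line 1, group 2 = line 2. H0: μ_1 = μ_2; H1: μ_1 ≠ μ_2 (Welch's two-sample t-test, two-sided).
t = (x̄_1 − x̄_2)/√(s_1²/n_1 + s_2²/n_2) = (18.5 − 19.5)/√(3.05²/30 + 1.16²/28) = -1.6710
Welch–Satterthwaite df ≈ 37.71
Two-sided p-value ≈ 0.1030
Since p ≈ 0.1030 > α = 0.01, fail to reject H0; the data do not provide sufficient evidence against H0.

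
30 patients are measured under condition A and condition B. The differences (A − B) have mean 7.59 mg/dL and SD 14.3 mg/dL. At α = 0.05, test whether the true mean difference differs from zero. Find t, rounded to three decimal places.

2.907

H0: μ_d = 0; H1: μ_d ≠ 0 (paired t-test on the differences, two-sided).
t = d̄/(s_d/√n) = 7.59/(14.3/√30) = 2.907
df = n − 1 = 29
Two-sided p-value ≈ 0.007
Since p ≈ 0.007 < α = 0.05, reject H0; the evidence is statistically significant.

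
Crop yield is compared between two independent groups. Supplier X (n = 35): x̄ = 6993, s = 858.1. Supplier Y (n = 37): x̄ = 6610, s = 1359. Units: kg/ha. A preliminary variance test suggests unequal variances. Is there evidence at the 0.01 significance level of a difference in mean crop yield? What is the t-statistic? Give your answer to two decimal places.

1.44

Let group 1 = supplier X, group 2 = supplier Y. H0: μ_1 = μ_2; H1: μ_1 ≠ μ_2 (Welch's two-sample t-test, two-sided).
t = (x̄_1 − x̄_2)/√(s_1²/n_1 + s_2²/n_2) = (6993 − 6610)/√(858.1²/35 + 1359²/37) = 1.44
Welch–Satterthwaite df ≈ 61.23
Two-sided p-value ≈ 0.156
Since p ≈ 0.156 > α = 0.01, fail to reject H0; the evidence is not statistically significant.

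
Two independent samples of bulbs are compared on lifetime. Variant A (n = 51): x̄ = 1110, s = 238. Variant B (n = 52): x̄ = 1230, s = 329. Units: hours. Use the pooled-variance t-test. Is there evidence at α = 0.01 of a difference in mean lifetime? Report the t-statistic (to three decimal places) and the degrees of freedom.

Let group 1 = variant A, group 2 = variant B. H0: μ_1 = μ_2; H1: μ_1 ≠ μ_2 (two-sample pooled-variance t-test, two-sided).
s_p² = [(51−1)·238² + (52−1)·329²]/(51+52−2) = 82697.9
t = (1110 − 1230)/√[82697.9·(1/51 + 1/52)] = -2.117
df = n₁ + n₂ − 2 = 101
Two-sided p-value ≈ 0.0367
Since p ≈ 0.0367 > α = 0.01, fail to reject H0; the evidence is not statistically significant.

t = -2.117, df = 101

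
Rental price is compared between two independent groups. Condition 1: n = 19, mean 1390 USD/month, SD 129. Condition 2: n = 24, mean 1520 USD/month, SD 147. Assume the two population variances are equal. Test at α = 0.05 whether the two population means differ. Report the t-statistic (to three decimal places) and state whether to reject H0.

t = -3.037; reject H0

Let group 1 = condition 1, group 2 = condition 2. H0: μ_1 = μ_2; H1: μ_1 ≠ μ_2 (two-sample pooled-variance t-test, two-sided).
s_p² = [(19−1)·129² + (24−1)·147²]/(19+24−2) = 19427.9
t = (1390 − 1520)/√[19427.9·(1/19 + 1/24)] = -3.037
df = n₁ + n₂ − 2 = 41
Two-sided p-value ≈ 0.0041
Since p ≈ 0.0041 < α = 0.05, reject H0; the evidence is statistically significant.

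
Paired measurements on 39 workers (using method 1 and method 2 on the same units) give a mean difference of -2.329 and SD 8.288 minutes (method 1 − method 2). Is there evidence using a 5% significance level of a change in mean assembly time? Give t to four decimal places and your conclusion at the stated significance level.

H0: μ_d = 0; H1: μ_d ≠ 0 (paired t-test on the differences, two-sided).
t = d̄/(s_d/√n) = -2.329/(8.288/√39) = -1.7549
df = n − 1 = 38
Two-sided p-value ≈ 0.087
Since p ≈ 0.087 > α = 0.05, fail to reject H0; the data do not provide sufficient evidence against H0.

t = -1.7549; fail to reject H0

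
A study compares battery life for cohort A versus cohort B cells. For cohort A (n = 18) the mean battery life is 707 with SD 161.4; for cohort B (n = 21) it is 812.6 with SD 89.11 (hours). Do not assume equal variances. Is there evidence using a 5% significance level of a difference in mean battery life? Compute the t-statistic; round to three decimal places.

-2.472

Let group 1 = cohort A, group 2 = cohort B. H0: μ_1 = μ_2; H1: μ_1 ≠ μ_2 (Welch's two-sample t-test, two-sided).
t = (x̄_1 − x̄_2)/√(s_1²/n_1 + s_2²/n_2) = (707 − 812.6)/√(161.4²/18 + 89.11²/21) = -2.472
Welch–Satterthwaite df ≈ 25.56
Two-sided p-value ≈ 0.020
Since p ≈ 0.020 < α = 0.05, reject H0; the data support H1.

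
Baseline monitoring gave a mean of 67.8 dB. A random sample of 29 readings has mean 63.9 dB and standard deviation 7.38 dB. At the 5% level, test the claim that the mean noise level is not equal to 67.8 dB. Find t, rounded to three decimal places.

H0: μ = 67.8; H1: μ ≠ 67.8 (one-sample t-test, two-sided).
t = (x̄ − μ₀)/(s/√n) = (63.9 − 67.8)/(7.38/√29) = -2.846
df = n − 1 = 28
Two-sided p-value ≈ 0.008
Since p ≈ 0.008 < α = 0.05, reject H0; the evidence is statistically significant.

-2.846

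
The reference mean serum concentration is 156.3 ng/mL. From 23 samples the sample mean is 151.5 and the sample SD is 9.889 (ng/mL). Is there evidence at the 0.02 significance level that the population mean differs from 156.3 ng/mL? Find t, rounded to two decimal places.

H0: μ = 156.3; H1: μ ≠ 156.3 (one-sample t-test, two-sided).
t = (x̄ − μ₀)/(s/√n) = (151.5 − 156.3)/(9.889/√23) = -2.33
df = n − 1 = 22
Two-sided p-value ≈ 0.0295
Since p ≈ 0.0295 > α = 0.02, fail to reject H0; the evidence is not statistically significant.

-2.33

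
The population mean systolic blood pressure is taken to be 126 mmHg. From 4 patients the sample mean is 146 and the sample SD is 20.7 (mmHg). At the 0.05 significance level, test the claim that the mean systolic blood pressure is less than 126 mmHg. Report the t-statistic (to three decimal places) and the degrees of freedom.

t = 1.932, df = 3

H0: μ = 126; H1: μ < 126 (one-sample t-test, left-tailed).
t = (x̄ − μ₀)/(s/√n) = (146 − 126)/(20.7/√4) = 1.932
df = n − 1 = 3
p-value = P(T ≤ 1.932) ≈ 0.926
Since p ≈ 0.926 > α = 0.05, fail to reject H0; the evidence is not statistically significant.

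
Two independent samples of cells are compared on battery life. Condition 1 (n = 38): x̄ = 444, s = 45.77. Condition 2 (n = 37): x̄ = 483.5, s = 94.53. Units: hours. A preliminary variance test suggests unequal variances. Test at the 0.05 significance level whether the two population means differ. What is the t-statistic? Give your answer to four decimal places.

Let group 1 = condition 1, group 2 = condition 2. H0: μ_1 = μ_2; H1: μ_1 ≠ μ_2 (Welch's two-sample t-test, two-sided).
t = (x̄_1 − x̄_2)/√(s_1²/n_1 + s_2²/n_2) = (444 − 483.5)/√(45.77²/38 + 94.53²/37) = -2.2934
Welch–Satterthwaite df ≈ 51.69
Two-sided p-value ≈ 0.026
Since p ≈ 0.026 < α = 0.05, reject H0; the data support H1.

-2.2934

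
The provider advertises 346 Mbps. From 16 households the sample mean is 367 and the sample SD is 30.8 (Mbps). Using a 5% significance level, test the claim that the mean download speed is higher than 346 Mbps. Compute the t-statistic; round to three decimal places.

2.727

H0: μ = 346; H1: μ > 346 (one-sample t-test, right-tailed).
t = (x̄ − μ₀)/(s/√n) = (367 − 346)/(30.8/√16) = 2.727
df = n − 1 = 15
p-value = P(T ≥ 2.727) ≈ 0.008
Since p ≈ 0.008 < α = 0.05, reject H0; the data support H1.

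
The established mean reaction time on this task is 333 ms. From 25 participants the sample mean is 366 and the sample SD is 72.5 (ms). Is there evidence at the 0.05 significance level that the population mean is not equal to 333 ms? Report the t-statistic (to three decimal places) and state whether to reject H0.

t = 2.276; reject H0

H0: μ = 333; H1: μ ≠ 333 (one-sample t-test, two-sided).
t = (x̄ − μ₀)/(s/√n) = (366 − 333)/(72.5/√25) = 2.276
df = n − 1 = 24
Two-sided p-value ≈ 0.032
Since p ≈ 0.032 < α = 0.05, reject H0; the data support H1.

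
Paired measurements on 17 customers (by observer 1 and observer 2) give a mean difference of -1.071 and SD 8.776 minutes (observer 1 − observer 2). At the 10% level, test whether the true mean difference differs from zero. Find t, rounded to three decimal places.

H0: μ_d = 0; H1: μ_d ≠ 0 (paired t-test on the differences, two-sided).
t = d̄/(s_d/√n) = -1.071/(8.776/√17) = -0.503
df = n − 1 = 16
Two-sided p-value ≈ 0.622
Since p ≈ 0.622 > α = 0.1, fail to reject H0; the evidence is not statistically significant.

-0.503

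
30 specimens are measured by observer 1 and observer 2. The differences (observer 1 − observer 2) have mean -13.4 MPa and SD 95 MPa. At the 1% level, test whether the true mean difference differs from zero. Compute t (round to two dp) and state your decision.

t = -0.77; fail to reject H0

H0: μ_d = 0; H1: μ_d ≠ 0 (paired t-test on the differences, two-sided).
t = d̄/(s_d/√n) = -13.4/(95/√30) = -0.77
df = n − 1 = 29
Two-sided p-value ≈ 0.446
Since p ≈ 0.446 > α = 0.01, fail to reject H0; the data do not provide sufficient evidence against H0.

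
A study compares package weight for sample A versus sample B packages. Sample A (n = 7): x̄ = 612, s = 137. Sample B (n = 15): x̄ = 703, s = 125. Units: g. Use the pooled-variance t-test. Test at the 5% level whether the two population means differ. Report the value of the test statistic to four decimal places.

-1.5445

Let group 1 = sample A, group 2 = sample B. H0: μ_1 = μ_2; H1: μ_1 ≠ μ_2 (two-sample pooled-variance t-test, two-sided).
s_p² = [(7−1)·137² + (15−1)·125²]/(7+15−2) = 16568.2
t = (612 − 703)/√[16568.2·(1/7 + 1/15)] = -1.5445
df = n₁ + n₂ − 2 = 20
Two-sided p-value ≈ 0.138
Since p ≈ 0.138 > α = 0.05, fail to reject H0; the data do not provide sufficient evidence against H0.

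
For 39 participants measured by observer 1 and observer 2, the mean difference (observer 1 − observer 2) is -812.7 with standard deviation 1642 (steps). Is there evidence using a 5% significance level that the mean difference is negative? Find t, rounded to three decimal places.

H0: μ_d = 0; H1: μ_d < 0 (paired t-test on the differences, left-tailed).
t = d̄/(s_d/√n) = -812.7/(1642/√39) = -3.091
df = n − 1 = 38
p-value = P(T ≤ -3.091) ≈ 0.002
Since p ≈ 0.002 < α = 0.05, reject H0; the data support H1.

-3.091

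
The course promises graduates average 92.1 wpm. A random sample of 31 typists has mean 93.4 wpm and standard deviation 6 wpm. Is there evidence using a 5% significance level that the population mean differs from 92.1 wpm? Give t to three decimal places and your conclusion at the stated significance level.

t = 1.206; fail to reject H0

H0: μ = 92.1; H1: μ ≠ 92.1 (one-sample t-test, two-sided).
t = (x̄ − μ₀)/(s/√n) = (93.4 − 92.1)/(6/√31) = 1.206
df = n − 1 = 30
Two-sided p-value ≈ 0.2371
Since p ≈ 0.2371 > α = 0.05, fail to reject H0; the data do not provide sufficient evidence against H0.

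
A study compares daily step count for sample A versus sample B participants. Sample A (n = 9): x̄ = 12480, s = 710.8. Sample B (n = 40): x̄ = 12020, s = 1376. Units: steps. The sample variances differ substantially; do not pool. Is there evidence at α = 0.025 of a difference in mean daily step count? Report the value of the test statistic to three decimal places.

1.430

Let group 1 = sample A, group 2 = sample B. H0: μ_1 = μ_2; H1: μ_1 ≠ μ_2 (Welch's two-sample t-test, two-sided).
t = (x̄_1 − x̄_2)/√(s_1²/n_1 + s_2²/n_2) = (12480 − 12020)/√(710.8²/9 + 1376²/40) = 1.430
Welch–Satterthwaite df ≈ 23.72
Two-sided p-value ≈ 0.1657
Since p ≈ 0.1657 > α = 0.025, fail to reject H0; the data do not provide sufficient evidence against H0.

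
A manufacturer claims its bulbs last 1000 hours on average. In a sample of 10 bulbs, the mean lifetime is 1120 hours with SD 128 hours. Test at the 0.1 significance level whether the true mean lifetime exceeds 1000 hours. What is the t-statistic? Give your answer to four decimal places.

2.9646

H0: μ = 1000; H1: μ > 1000 (one-sample t-test, right-tailed).
t = (x̄ − μ₀)/(s/√n) = (1120 − 1000)/(128/√10) = 2.9646
df = n − 1 = 9
p-value = P(T ≥ 2.9646) ≈ 0.0079
Since p ≈ 0.0079 < α = 0.1, reject H0; the data support H1.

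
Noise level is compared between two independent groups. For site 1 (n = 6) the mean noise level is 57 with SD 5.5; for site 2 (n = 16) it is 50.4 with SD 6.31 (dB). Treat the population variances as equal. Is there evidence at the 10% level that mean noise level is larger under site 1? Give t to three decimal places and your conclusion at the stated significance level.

t = 2.254; reject H0

Let group 1 = site 1, group 2 = site 2. H0: μ_1 = μ_2; H1: μ_1 > μ_2 (two-sample pooled-variance t-test, right-tailed).
s_p² = [(6−1)·5.5² + (16−1)·6.31²]/(6+16−2) = 37.4246
t = (57 − 50.4)/√[37.4246·(1/6 + 1/16)] = 2.254
df = n₁ + n₂ − 2 = 20
p-value = P(T ≥ 2.254) ≈ 0.0178
Since p ≈ 0.0178 < α = 0.1, reject H0; the evidence is statistically significant.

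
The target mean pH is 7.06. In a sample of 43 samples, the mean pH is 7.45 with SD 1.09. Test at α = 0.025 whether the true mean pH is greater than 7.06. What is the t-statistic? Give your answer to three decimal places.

H0: μ = 7.06; H1: μ > 7.06 (one-sample t-test, right-tailed).
t = (x̄ − μ₀)/(s/√n) = (7.45 − 7.06)/(1.09/√43) = 2.346
df = n − 1 = 42
p-value = P(T ≥ 2.346) ≈ 0.0119
Since p ≈ 0.0119 < α = 0.025, reject H0; the data support H1.

2.346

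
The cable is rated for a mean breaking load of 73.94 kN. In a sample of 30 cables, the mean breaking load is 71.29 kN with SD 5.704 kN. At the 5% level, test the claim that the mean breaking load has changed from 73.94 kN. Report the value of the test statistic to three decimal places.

-2.545

H0: μ = 73.94; H1: μ ≠ 73.94 (one-sample t-test, two-sided).
t = (x̄ − μ₀)/(s/√n) = (71.29 − 73.94)/(5.704/√30) = -2.545
df = n − 1 = 29
Two-sided p-value ≈ 0.0165
Since p ≈ 0.0165 < α = 0.05, reject H0; the evidence is statistically significant.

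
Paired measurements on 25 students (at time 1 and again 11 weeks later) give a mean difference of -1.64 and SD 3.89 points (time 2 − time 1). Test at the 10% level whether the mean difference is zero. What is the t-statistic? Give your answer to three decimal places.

H0: μ_d = 0; H1: μ_d ≠ 0 (paired t-test on the differences, two-sided).
t = d̄/(s_d/√n) = -1.64/(3.89/√25) = -2.108
df = n − 1 = 24
Two-sided p-value ≈ 0.0457
Since p ≈ 0.0457 < α = 0.1, reject H0; the evidence is statistically significant.

-2.108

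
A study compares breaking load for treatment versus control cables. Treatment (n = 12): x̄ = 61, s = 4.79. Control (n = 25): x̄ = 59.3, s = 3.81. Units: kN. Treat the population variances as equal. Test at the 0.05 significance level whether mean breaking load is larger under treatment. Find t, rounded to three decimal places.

Let group 1 = treatment, group 2 = control. H0: μ_1 = μ_2; H1: μ_1 > μ_2 (two-sample pooled-variance t-test, right-tailed).
s_p² = [(12−1)·4.79² + (25−1)·3.81²]/(12+25−2) = 17.1649
t = (61 − 59.3)/√[17.1649·(1/12 + 1/25)] = 1.168
df = n₁ + n₂ − 2 = 35
p-value = P(T ≥ 1.168) ≈ 0.125
Since p ≈ 0.125 > α = 0.05, fail to reject H0; the evidence is not statistically significant.

1.168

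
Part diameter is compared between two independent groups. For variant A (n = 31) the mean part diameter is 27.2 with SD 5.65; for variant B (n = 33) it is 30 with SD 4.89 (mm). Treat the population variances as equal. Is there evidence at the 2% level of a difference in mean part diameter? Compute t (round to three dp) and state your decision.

Let group 1 = variant A, group 2 = variant B. H0: μ_1 = μ_2; H1: μ_1 ≠ μ_2 (two-sample pooled-variance t-test, two-sided).
s_p² = [(31−1)·5.65² + (33−1)·4.89²]/(31+33−2) = 27.7881
t = (27.2 − 30)/√[27.7881·(1/31 + 1/33)] = -2.124
df = n₁ + n₂ − 2 = 62
Two-sided p-value ≈ 0.0377
Since p ≈ 0.0377 > α = 0.02, fail to reject H0; the data do not provide sufficient evidence against H0.

t = -2.124; fail to reject H0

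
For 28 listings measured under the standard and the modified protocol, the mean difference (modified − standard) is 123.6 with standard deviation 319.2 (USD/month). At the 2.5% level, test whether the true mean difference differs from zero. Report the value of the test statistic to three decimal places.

2.049

H0: μ_d = 0; H1: μ_d ≠ 0 (paired t-test on the differences, two-sided).
t = d̄/(s_d/√n) = 123.6/(319.2/√28) = 2.049
df = n − 1 = 27
Two-sided p-value ≈ 0.0503
Since p ≈ 0.0503 > α = 0.025, fail to reject H0; the evidence is not statistically significant.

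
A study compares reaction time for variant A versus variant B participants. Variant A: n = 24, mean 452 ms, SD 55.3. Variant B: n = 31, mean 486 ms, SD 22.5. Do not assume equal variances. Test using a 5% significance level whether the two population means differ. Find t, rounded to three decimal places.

Let group 1 = variant A, group 2 = variant B. H0: μ_1 = μ_2; H1: μ_1 ≠ μ_2 (Welch's two-sample t-test, two-sided).
t = (x̄_1 − x̄_2)/√(s_1²/n_1 + s_2²/n_2) = (452 − 486)/√(55.3²/24 + 22.5²/31) = -2.836
Welch–Satterthwaite df ≈ 28.91
Two-sided p-value ≈ 0.008
Since p ≈ 0.008 < α = 0.05, reject H0; the evidence is statistically significant.

-2.836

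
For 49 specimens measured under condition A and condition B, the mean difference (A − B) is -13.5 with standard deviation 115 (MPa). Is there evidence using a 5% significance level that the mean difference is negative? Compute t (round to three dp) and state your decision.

H0: μ_d = 0; H1: μ_d < 0 (paired t-test on the differences, left-tailed).
t = d̄/(s_d/√n) = -13.5/(115/√49) = -0.822
df = n − 1 = 48
p-value = P(T ≤ -0.822) ≈ 0.2076
Since p ≈ 0.2076 > α = 0.05, fail to reject H0; the data do not provide sufficient evidence against H0.

t = -0.822; fail to reject H0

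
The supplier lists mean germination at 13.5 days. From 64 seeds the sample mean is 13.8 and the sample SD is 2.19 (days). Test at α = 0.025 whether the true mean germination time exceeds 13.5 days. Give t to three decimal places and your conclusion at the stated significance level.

t = 1.096; fail to reject H0

H0: μ = 13.5; H1: μ > 13.5 (one-sample t-test, right-tailed).
t = (x̄ − μ₀)/(s/√n) = (13.8 − 13.5)/(2.19/√64) = 1.096
df = n − 1 = 63
p-value = P(T ≥ 1.096) ≈ 0.1386
Since p ≈ 0.1386 > α = 0.025, fail to reject H0; the evidence is not statistically significant.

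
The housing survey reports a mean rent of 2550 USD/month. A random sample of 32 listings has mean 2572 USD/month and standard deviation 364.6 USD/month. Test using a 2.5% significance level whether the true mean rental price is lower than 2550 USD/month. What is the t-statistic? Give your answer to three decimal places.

0.341

H0: μ = 2550; H1: μ < 2550 (one-sample t-test, left-tailed).
t = (x̄ − μ₀)/(s/√n) = (2572 − 2550)/(364.6/√32) = 0.341
df = n − 1 = 31
p-value = P(T ≤ 0.341) ≈ 0.632
Since p ≈ 0.632 > α = 0.025, fail to reject H0; the data do not provide sufficient evidence against H0.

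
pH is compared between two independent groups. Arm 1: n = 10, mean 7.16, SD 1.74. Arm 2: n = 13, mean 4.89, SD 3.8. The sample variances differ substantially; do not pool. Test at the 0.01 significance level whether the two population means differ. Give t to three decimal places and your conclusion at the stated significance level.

Let group 1 = arm 1, group 2 = arm 2. H0: μ_1 = μ_2; H1: μ_1 ≠ μ_2 (Welch's two-sample t-test, two-sided).
t = (x̄_1 − x̄_2)/√(s_1²/n_1 + s_2²/n_2) = (7.16 − 4.89)/√(1.74²/10 + 3.8²/13) = 1.909
Welch–Satterthwaite df ≈ 17.68
Two-sided p-value ≈ 0.0726
Since p ≈ 0.0726 > α = 0.01, fail to reject H0; the data do not provide sufficient evidence against H0.

t = 1.909; fail to reject H0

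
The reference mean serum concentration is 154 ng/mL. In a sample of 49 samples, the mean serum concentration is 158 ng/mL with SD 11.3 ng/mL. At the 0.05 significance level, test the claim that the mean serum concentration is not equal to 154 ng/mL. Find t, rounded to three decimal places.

2.478

H0: μ = 154; H1: μ ≠ 154 (one-sample t-test, two-sided).
t = (x̄ − μ₀)/(s/√n) = (158 − 154)/(11.3/√49) = 2.478
df = n − 1 = 48
Two-sided p-value ≈ 0.017
Since p ≈ 0.017 < α = 0.05, reject H0; the data support H1.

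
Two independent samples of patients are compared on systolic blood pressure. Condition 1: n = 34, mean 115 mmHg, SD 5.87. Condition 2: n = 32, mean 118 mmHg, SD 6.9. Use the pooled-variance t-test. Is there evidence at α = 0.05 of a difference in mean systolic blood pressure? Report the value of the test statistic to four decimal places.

-1.9063

Let group 1 = condition 1, group 2 = condition 2. H0: μ_1 = μ_2; H1: μ_1 ≠ μ_2 (two-sample pooled-variance t-test, two-sided).
s_p² = [(34−1)·5.87² + (32−1)·6.9²]/(34+32−2) = 40.8279
t = (115 − 118)/√[40.8279·(1/34 + 1/32)] = -1.9063
df = n₁ + n₂ − 2 = 64
Two-sided p-value ≈ 0.061
Since p ≈ 0.061 > α = 0.05, fail to reject H0; the data do not provide sufficient evidence against H0.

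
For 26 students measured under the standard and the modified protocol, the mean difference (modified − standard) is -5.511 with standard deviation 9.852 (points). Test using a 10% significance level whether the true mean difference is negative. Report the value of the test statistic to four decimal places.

-2.8523

H0: μ_d = 0; H1: μ_d < 0 (paired t-test on the differences, left-tailed).
t = d̄/(s_d/√n) = -5.511/(9.852/√26) = -2.8523
df = n − 1 = 25
p-value = P(T ≤ -2.8523) ≈ 0.004
Since p ≈ 0.004 < α = 0.1, reject H0; the data support H1.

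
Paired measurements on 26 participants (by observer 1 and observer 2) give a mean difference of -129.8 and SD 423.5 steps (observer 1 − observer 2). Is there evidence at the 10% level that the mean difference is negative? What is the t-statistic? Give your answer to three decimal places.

-1.563

H0: μ_d = 0; H1: μ_d < 0 (paired t-test on the differences, left-tailed).
t = d̄/(s_d/√n) = -129.8/(423.5/√26) = -1.563
df = n − 1 = 25
p-value = P(T ≤ -1.563) ≈ 0.0653
Since p ≈ 0.0653 < α = 0.1, reject H0; the data support H1.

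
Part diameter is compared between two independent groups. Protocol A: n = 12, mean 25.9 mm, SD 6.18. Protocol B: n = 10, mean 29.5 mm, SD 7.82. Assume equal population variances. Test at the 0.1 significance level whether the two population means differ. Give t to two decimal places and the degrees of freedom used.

Let group 1 = protocol A, group 2 = protocol B. H0: μ_1 = μ_2; H1: μ_1 ≠ μ_2 (two-sample pooled-variance t-test, two-sided).
s_p² = [(12−1)·6.18² + (10−1)·7.82²]/(12+10−2) = 48.5244
t = (25.9 − 29.5)/√[48.5244·(1/12 + 1/10)] = -1.21
df = n₁ + n₂ − 2 = 20
Two-sided p-value ≈ 0.242
Since p ≈ 0.242 > α = 0.1, fail to reject H0; the data do not provide sufficient evidence against H0.

t = -1.21, df = 20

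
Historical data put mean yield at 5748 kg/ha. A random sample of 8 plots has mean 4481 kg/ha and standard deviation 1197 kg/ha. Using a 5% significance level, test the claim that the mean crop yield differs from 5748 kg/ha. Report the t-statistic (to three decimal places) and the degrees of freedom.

H0: μ = 5748; H1: μ ≠ 5748 (one-sample t-test, two-sided).
t = (x̄ − μ₀)/(s/√n) = (4481 − 5748)/(1197/√8) = -2.994
df = n − 1 = 7
Two-sided p-value ≈ 0.0201
Since p ≈ 0.0201 < α = 0.05, reject H0; the evidence is statistically significant.

t = -2.994, df = 7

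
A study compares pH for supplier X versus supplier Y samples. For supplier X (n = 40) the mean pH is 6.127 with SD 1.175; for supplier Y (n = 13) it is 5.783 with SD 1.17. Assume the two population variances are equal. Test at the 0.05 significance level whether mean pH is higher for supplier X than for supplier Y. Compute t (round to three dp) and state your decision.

t = 0.918; fail to reject H0

Let group 1 = supplier X, group 2 = supplier Y. H0: μ_1 = μ_2; H1: μ_1 > μ_2 (two-sample pooled-variance t-test, right-tailed).
s_p² = [(40−1)·1.175² + (13−1)·1.17²]/(40+13−2) = 1.37787
t = (6.127 − 5.783)/√[1.37787·(1/40 + 1/13)] = 0.918
df = n₁ + n₂ − 2 = 51
p-value = P(T ≥ 0.918) ≈ 0.181
Since p ≈ 0.181 > α = 0.05, fail to reject H0; the evidence is not statistically significant.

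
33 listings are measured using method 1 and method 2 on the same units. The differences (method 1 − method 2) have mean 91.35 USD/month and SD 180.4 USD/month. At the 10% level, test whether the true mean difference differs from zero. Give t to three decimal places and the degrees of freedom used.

H0: μ_d = 0; H1: μ_d ≠ 0 (paired t-test on the differences, two-sided).
t = d̄/(s_d/√n) = 91.35/(180.4/√33) = 2.909
df = n − 1 = 32
Two-sided p-value ≈ 0.007
Since p ≈ 0.007 < α = 0.1, reject H0; the evidence is statistically significant.

t = 2.909, df = 32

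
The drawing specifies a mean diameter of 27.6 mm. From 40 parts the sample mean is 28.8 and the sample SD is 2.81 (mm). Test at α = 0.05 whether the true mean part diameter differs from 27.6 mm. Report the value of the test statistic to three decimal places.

2.701

H0: μ = 27.6; H1: μ ≠ 27.6 (one-sample t-test, two-sided).
t = (x̄ − μ₀)/(s/√n) = (28.8 − 27.6)/(2.81/√40) = 2.701
df = n − 1 = 39
Two-sided p-value ≈ 0.0102
Since p ≈ 0.0102 < α = 0.05, reject H0; the evidence is statistically significant.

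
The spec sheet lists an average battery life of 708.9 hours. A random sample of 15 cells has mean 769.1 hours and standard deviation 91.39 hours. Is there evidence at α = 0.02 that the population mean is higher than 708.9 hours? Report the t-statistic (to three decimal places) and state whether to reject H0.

t = 2.551; reject H0

H0: μ = 708.9; H1: μ > 708.9 (one-sample t-test, right-tailed).
t = (x̄ − μ₀)/(s/√n) = (769.1 − 708.9)/(91.39/√15) = 2.551
df = n − 1 = 14
p-value = P(T ≥ 2.551) ≈ 0.0115
Since p ≈ 0.0115 < α = 0.02, reject H0; the evidence is statistically significant.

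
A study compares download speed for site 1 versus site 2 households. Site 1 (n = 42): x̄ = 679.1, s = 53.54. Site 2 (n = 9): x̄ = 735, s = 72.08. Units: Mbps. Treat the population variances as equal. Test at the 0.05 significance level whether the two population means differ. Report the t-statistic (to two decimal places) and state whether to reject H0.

Let group 1 = site 1, group 2 = site 2. H0: μ_1 = μ_2; H1: μ_1 ≠ μ_2 (two-sample pooled-variance t-test, two-sided).
s_p² = [(42−1)·53.54² + (9−1)·72.08²]/(42+9−2) = 3246.78
t = (679.1 − 735)/√[3246.78·(1/42 + 1/9)] = -2.67
df = n₁ + n₂ − 2 = 49
Two-sided p-value ≈ 0.0102
Since p ≈ 0.0102 < α = 0.05, reject H0; the evidence is statistically significant.

t = -2.67; reject H0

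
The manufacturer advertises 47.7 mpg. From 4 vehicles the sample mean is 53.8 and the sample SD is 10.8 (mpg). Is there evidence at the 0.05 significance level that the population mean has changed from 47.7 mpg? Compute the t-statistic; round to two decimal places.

H0: μ = 47.7; H1: μ ≠ 47.7 (one-sample t-test, two-sided).
t = (x̄ − μ₀)/(s/√n) = (53.8 − 47.7)/(10.8/√4) = 1.13
df = n − 1 = 3
Two-sided p-value ≈ 0.3408
Since p ≈ 0.3408 > α = 0.05, fail to reject H0; the data do not provide sufficient evidence against H0.

1.13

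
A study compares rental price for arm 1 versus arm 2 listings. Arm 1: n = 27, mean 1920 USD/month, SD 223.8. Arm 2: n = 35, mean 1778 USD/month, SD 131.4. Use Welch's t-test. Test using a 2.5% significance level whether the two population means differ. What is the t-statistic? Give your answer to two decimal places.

2.93

Let group 1 = arm 1, group 2 = arm 2. H0: μ_1 = μ_2; H1: μ_1 ≠ μ_2 (Welch's two-sample t-test, two-sided).
t = (x̄_1 − x̄_2)/√(s_1²/n_1 + s_2²/n_2) = (1920 − 1778)/√(223.8²/27 + 131.4²/35) = 2.93
Welch–Satterthwaite df ≈ 39.53
Two-sided p-value ≈ 0.0056
Since p ≈ 0.0056 < α = 0.025, reject H0; the evidence is statistically significant.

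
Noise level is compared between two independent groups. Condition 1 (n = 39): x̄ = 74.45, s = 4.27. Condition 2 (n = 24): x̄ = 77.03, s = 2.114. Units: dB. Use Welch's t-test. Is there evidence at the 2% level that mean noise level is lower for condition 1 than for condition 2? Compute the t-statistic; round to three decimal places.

-3.191

Let group 1 = condition 1, group 2 = condition 2. H0: μ_1 = μ_2; H1: μ_1 < μ_2 (Welch's two-sample t-test, left-tailed).
t = (x̄_1 − x̄_2)/√(s_1²/n_1 + s_2²/n_2) = (74.45 − 77.03)/√(4.27²/39 + 2.114²/24) = -3.191
Welch–Satterthwaite df ≈ 58.87
p-value = P(T ≤ -3.191) ≈ 0.001
Since p ≈ 0.001 < α = 0.02, reject H0; the data support H1.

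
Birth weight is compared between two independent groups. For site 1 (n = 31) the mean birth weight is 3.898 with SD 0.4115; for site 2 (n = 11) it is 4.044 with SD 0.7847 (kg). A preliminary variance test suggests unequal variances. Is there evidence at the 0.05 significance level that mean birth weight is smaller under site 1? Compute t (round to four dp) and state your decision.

t = -0.5890; fail to reject H0

Let group 1 = site 1, group 2 = site 2. H0: μ_1 = μ_2; H1: μ_1 < μ_2 (Welch's two-sample t-test, left-tailed).
t = (x̄_1 − x̄_2)/√(s_1²/n_1 + s_2²/n_2) = (3.898 − 4.044)/√(0.4115²/31 + 0.7847²/11) = -0.5890
Welch–Satterthwaite df ≈ 12.01
p-value = P(T ≤ -0.5890) ≈ 0.283
Since p ≈ 0.283 > α = 0.05, fail to reject H0; the data do not provide sufficient evidence against H0.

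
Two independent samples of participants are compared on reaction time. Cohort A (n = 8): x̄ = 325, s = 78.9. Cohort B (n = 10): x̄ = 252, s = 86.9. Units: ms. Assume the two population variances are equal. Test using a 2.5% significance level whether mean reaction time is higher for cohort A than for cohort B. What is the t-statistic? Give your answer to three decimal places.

Let group 1 = cohort A, group 2 = cohort B. H0: μ_1 = μ_2; H1: μ_1 > μ_2 (two-sample pooled-variance t-test, right-tailed).
s_p² = [(8−1)·78.9² + (10−1)·86.9²]/(8+10−2) = 6971.31
t = (325 − 252)/√[6971.31·(1/8 + 1/10)] = 1.843
df = n₁ + n₂ − 2 = 16
p-value = P(T ≥ 1.843) ≈ 0.042
Since p ≈ 0.042 > α = 0.025, fail to reject H0; the evidence is not statistically significant.

1.843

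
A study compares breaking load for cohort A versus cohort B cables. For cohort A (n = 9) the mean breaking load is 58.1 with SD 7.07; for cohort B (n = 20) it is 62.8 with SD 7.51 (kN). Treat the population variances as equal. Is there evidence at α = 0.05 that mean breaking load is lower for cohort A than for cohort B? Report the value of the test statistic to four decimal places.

-1.5861

Let group 1 = cohort A, group 2 = cohort B. H0: μ_1 = μ_2; H1: μ_1 < μ_2 (two-sample pooled-variance t-test, left-tailed).
s_p² = [(9−1)·7.07² + (20−1)·7.51²]/(9+20−2) = 54.4993
t = (58.1 − 62.8)/√[54.4993·(1/9 + 1/20)] = -1.5861
df = n₁ + n₂ − 2 = 27
p-value = P(T ≤ -1.5861) ≈ 0.0622
Since p ≈ 0.0622 > α = 0.05, fail to reject H0; the data do not provide sufficient evidence against H0.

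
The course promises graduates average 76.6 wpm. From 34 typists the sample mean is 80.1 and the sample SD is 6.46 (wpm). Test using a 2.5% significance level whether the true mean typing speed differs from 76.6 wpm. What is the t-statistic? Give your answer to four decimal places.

H0: μ = 76.6; H1: μ ≠ 76.6 (one-sample t-test, two-sided).
t = (x̄ − μ₀)/(s/√n) = (80.1 − 76.6)/(6.46/√34) = 3.1592
df = n − 1 = 33
Two-sided p-value ≈ 0.003
Since p ≈ 0.003 < α = 0.025, reject H0; the evidence is statistically significant.

3.1592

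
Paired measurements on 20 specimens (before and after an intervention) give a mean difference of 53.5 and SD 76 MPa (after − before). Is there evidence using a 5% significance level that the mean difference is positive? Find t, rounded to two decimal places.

3.15

H0: μ_d = 0; H1: μ_d > 0 (paired t-test on the differences, right-tailed).
t = d̄/(s_d/√n) = 53.5/(76/√20) = 3.15
df = n − 1 = 19
p-value = P(T ≥ 3.15) ≈ 0.0026
Since p ≈ 0.0026 < α = 0.05, reject H0; the evidence is statistically significant.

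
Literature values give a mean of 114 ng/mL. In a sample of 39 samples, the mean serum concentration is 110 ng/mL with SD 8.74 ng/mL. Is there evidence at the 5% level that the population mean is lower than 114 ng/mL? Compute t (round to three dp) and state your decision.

t = -2.858; reject H0

H0: μ = 114; H1: μ < 114 (one-sample t-test, left-tailed).
t = (x̄ − μ₀)/(s/√n) = (110 − 114)/(8.74/√39) = -2.858
df = n − 1 = 38
p-value = P(T ≤ -2.858) ≈ 0.0034
Since p ≈ 0.0034 < α = 0.05, reject H0; the data support H1.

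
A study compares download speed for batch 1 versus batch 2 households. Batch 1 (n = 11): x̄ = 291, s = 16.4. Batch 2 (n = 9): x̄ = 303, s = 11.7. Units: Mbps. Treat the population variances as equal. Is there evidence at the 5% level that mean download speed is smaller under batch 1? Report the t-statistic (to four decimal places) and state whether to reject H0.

t = -1.8412; reject H0

Let group 1 = batch 1, group 2 = batch 2. H0: μ_1 = μ_2; H1: μ_1 < μ_2 (two-sample pooled-variance t-test, left-tailed).
s_p² = [(11−1)·16.4² + (9−1)·11.7²]/(11+9−2) = 210.262
t = (291 − 303)/√[210.262·(1/11 + 1/9)] = -1.8412
df = n₁ + n₂ − 2 = 18
p-value = P(T ≤ -1.8412) ≈ 0.0411
Since p ≈ 0.0411 < α = 0.05, reject H0; the evidence is statistically significant.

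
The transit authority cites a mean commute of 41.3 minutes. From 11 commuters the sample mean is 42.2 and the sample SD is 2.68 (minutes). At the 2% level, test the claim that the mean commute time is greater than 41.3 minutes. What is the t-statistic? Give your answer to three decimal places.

H0: μ = 41.3; H1: μ > 41.3 (one-sample t-test, right-tailed).
t = (x̄ − μ₀)/(s/√n) = (42.2 − 41.3)/(2.68/√11) = 1.114
df = n − 1 = 10
p-value = P(T ≥ 1.114) ≈ 0.146
Since p ≈ 0.146 > α = 0.02, fail to reject H0; the data do not provide sufficient evidence against H0.

1.114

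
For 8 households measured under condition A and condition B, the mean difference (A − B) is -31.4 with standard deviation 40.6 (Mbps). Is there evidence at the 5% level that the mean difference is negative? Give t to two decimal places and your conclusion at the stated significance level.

t = -2.19; reject H0

H0: μ_d = 0; H1: μ_d < 0 (paired t-test on the differences, left-tailed).
t = d̄/(s_d/√n) = -31.4/(40.6/√8) = -2.19
df = n − 1 = 7
p-value = P(T ≤ -2.19) ≈ 0.032
Since p ≈ 0.032 < α = 0.05, reject H0; the data support H1.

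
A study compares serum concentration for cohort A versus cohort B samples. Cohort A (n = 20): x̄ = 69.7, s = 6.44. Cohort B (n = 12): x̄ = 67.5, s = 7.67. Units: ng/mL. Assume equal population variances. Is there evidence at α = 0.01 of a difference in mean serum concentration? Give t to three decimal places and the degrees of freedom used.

t = 0.871, df = 30

Let group 1 = cohort A, group 2 = cohort B. H0: μ_1 = μ_2; H1: μ_1 ≠ μ_2 (two-sample pooled-variance t-test, two-sided).
s_p² = [(20−1)·6.44² + (12−1)·7.67²]/(20+12−2) = 47.8372
t = (69.7 − 67.5)/√[47.8372·(1/20 + 1/12)] = 0.871
df = n₁ + n₂ − 2 = 30
Two-sided p-value ≈ 0.3906
Since p ≈ 0.3906 > α = 0.01, fail to reject H0; the data do not provide sufficient evidence against H0.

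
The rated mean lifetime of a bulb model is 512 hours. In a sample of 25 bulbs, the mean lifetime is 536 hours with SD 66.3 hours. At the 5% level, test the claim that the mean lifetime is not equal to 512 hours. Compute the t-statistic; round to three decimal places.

H0: μ = 512; H1: μ ≠ 512 (one-sample t-test, two-sided).
t = (x̄ − μ₀)/(s/√n) = (536 − 512)/(66.3/√25) = 1.810
df = n − 1 = 24
Two-sided p-value ≈ 0.083
Since p ≈ 0.083 > α = 0.05, fail to reject H0; the data do not provide sufficient evidence against H0.

1.810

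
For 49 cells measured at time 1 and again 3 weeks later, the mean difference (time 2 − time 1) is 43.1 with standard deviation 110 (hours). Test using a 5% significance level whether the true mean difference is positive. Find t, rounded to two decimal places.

2.74

H0: μ_d = 0; H1: μ_d > 0 (paired t-test on the differences, right-tailed).
t = d̄/(s_d/√n) = 43.1/(110/√49) = 2.74
df = n − 1 = 48
p-value = P(T ≥ 2.74) ≈ 0.004
Since p ≈ 0.004 < α = 0.05, reject H0; the evidence is statistically significant.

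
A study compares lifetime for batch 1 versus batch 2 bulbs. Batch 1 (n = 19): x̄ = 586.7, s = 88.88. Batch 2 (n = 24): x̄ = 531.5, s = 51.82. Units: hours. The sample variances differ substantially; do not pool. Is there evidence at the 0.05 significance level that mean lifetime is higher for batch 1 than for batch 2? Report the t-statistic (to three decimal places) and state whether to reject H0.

Let group 1 = batch 1, group 2 = batch 2. H0: μ_1 = μ_2; H1: μ_1 > μ_2 (Welch's two-sample t-test, right-tailed).
t = (x̄_1 − x̄_2)/√(s_1²/n_1 + s_2²/n_2) = (586.7 − 531.5)/√(88.88²/19 + 51.82²/24) = 2.403
Welch–Satterthwaite df ≈ 27.44
p-value = P(T ≥ 2.403) ≈ 0.012
Since p ≈ 0.012 < α = 0.05, reject H0; the evidence is statistically significant.

t = 2.403; reject H0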